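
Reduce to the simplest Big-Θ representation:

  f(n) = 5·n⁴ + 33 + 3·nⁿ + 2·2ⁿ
Θ(nⁿ)

Order the terms by growth rate: 33 ≺ 5·n⁴ ≺ 2·2ⁿ ≺ 3·nⁿ.
The fastest-growing term 3·nⁿ dominates as n → ∞; dropping its constant factor gives Θ(nⁿ).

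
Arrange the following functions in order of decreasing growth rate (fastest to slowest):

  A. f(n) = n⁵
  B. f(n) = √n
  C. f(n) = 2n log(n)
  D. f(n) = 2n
A > C > D > B

Comparing growth rates:
A = n⁵ is O(n⁵)
C = 2n log(n) is O(n log n)
D = 2n is O(n)
B = √n is O(√n)

Therefore, the order from fastest to slowest is: A > C > D > B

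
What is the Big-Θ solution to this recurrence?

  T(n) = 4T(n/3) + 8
Θ(n^log₃(4))

Master Theorem: a = 4, b = 3, f(n) = 8.
Compute the critical exponent d = log₃(4) = 1.262.
Compare f(n) = Θ(1) against n^d:
  k = 0 < d = 1.262, so f(n) = O(n^(d-ε)) — Case 1.
  The recursion cost dominates: T(n) = Θ(n^d) = Θ(n^log₃(4)).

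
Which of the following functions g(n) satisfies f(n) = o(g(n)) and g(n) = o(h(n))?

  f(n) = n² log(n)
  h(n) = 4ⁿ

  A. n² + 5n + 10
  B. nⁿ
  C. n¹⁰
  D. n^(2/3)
C

We need g(n) with n² log(n) = o(g(n)) and g(n) = o(4ⁿ), i.e. O(n² log n) ≺ g ≺ O(4ⁿ).
Check each option:
  A. n² + 5n + 10 — O(n²) does not grow strictly faster than f(n)
  B. nⁿ — O(nⁿ) does not grow strictly slower than h(n)
  C. n¹⁰ — O(n¹⁰) is strictly between O(n² log n) and O(4ⁿ) ✓
  D. n^(2/3) — O(n^(2/3)) does not grow strictly faster than f(n)

Only option C (n¹⁰) lies strictly between.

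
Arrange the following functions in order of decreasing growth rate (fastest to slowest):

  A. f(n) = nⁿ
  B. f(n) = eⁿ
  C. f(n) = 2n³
A > B > C

Comparing growth rates:
A = nⁿ is O(nⁿ)
B = eⁿ is O(eⁿ)
C = 2n³ is O(n³)

Therefore, the order from fastest to slowest is: A > B > C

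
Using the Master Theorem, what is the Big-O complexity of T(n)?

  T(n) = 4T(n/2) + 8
Θ(n²)

Master Theorem: a = 4, b = 2, f(n) = 8.
Compute the critical exponent d = log₂(4) = 2.
Compare f(n) = Θ(1) against n^d:
  k = 0 < d = 2, so f(n) = O(n^(d-ε)) — Case 1.
  The recursion cost dominates: T(n) = Θ(n^d) = Θ(n²).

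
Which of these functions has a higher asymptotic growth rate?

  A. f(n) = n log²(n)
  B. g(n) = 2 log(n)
A

f(n) = n log²(n) is O(n log² n), while g(n) = 2 log(n) is O(log n).
Since O(n log² n) grows faster than O(log n), f(n) dominates.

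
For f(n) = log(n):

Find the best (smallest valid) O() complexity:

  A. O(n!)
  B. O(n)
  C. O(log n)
C

f(n) = log(n) is O(log n).
All listed options are valid Big-O bounds (upper bounds),
but O(log n) is the tightest (smallest valid bound).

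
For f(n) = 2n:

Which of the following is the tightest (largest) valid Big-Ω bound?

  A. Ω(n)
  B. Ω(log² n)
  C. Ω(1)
A

f(n) = 2n is Ω(n).
All listed options are valid Big-Ω bounds (lower bounds),
but Ω(n) is the tightest (largest valid bound).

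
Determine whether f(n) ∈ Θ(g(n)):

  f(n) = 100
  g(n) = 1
True

f(n) = 100 and g(n) = 1 are both O(1).
Since they have the same asymptotic growth rate, f(n) = Θ(g(n)) is true.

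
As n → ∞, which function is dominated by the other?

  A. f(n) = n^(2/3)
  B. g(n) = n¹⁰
A

f(n) = n^(2/3) is O(n^(2/3)), while g(n) = n¹⁰ is O(n¹⁰).
Since O(n^(2/3)) grows slower than O(n¹⁰), f(n) is dominated.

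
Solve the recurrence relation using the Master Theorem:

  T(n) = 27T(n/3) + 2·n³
Θ(n³ log n)

Master Theorem: a = 27, b = 3, f(n) = 2·n³.
Compute the critical exponent d = log₃(27) = 3.
Compare f(n) = Θ(n³) against n^d:
  k = 3 = d, so f(n) = Θ(n^d) — Case 2.
  Work is balanced across levels: T(n) = Θ(n^d log n) = Θ(n³ log n).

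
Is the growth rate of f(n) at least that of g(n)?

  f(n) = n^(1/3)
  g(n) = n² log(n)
False

f(n) = n^(1/3) is O(n^(1/3)), and g(n) = n² log(n) is O(n² log n).
Since O(n^(1/3)) grows slower than O(n² log n), f(n) = Ω(g(n)) is false.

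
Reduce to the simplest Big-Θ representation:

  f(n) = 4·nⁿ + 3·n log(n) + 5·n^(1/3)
Θ(nⁿ)

Order the terms by growth rate: 5·n^(1/3) ≺ 3·n log(n) ≺ 4·nⁿ.
The fastest-growing term 4·nⁿ dominates as n → ∞; dropping its constant factor gives Θ(nⁿ).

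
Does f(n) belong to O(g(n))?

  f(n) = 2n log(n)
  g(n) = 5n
False

f(n) = 2n log(n) is O(n log n), and g(n) = 5n is O(n).
Since O(n log n) grows faster than O(n), f(n) = O(g(n)) is false.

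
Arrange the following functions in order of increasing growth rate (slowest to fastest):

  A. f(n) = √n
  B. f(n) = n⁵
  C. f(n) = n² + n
A < C < B

Comparing growth rates:
A = √n is O(√n)
C = n² + n is O(n²)
B = n⁵ is O(n⁵)

Therefore, the order from slowest to fastest is: A < C < B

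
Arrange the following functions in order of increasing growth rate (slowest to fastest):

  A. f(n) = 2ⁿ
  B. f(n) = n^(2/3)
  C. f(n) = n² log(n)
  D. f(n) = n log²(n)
B < D < C < A

Comparing growth rates:
B = n^(2/3) is O(n^(2/3))
D = n log²(n) is O(n log² n)
C = n² log(n) is O(n² log n)
A = 2ⁿ is O(2ⁿ)

Therefore, the order from slowest to fastest is: B < D < C < A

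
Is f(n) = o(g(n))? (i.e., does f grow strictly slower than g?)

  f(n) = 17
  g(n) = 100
False

f(n) = 17 is O(1), and g(n) = 100 is O(1).
Since they have the same growth rate, f(n) = o(g(n)) is false.
(f = o(g) requires f to grow strictly slower, not equal.)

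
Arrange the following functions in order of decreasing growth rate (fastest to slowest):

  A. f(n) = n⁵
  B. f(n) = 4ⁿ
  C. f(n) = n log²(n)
B > A > C

Comparing growth rates:
B = 4ⁿ is O(4ⁿ)
A = n⁵ is O(n⁵)
C = n log²(n) is O(n log² n)

Therefore, the order from fastest to slowest is: B > A > C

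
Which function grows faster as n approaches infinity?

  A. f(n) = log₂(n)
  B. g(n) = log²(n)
B

f(n) = log₂(n) is O(log n), while g(n) = log²(n) is O(log² n).
Since O(log² n) grows faster than O(log n), g(n) dominates.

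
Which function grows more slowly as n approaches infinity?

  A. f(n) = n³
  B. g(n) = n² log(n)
B

f(n) = n³ is O(n³), while g(n) = n² log(n) is O(n² log n).
Since O(n² log n) grows slower than O(n³), g(n) is dominated.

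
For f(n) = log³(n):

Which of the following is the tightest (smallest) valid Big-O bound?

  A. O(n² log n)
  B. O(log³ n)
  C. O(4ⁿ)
B

f(n) = log³(n) is O(log³ n).
All listed options are valid Big-O bounds (upper bounds),
but O(log³ n) is the tightest (smallest valid bound).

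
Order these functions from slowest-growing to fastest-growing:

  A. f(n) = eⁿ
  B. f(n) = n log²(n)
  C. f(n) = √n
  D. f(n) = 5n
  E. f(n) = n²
C < D < B < E < A

Comparing growth rates:
C = √n is O(√n)
D = 5n is O(n)
B = n log²(n) is O(n log² n)
E = n² is O(n²)
A = eⁿ is O(eⁿ)

Therefore, the order from slowest to fastest is: C < D < B < E < A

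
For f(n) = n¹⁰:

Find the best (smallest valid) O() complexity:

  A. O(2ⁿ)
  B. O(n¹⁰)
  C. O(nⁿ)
B

f(n) = n¹⁰ is O(n¹⁰).
All listed options are valid Big-O bounds (upper bounds),
but O(n¹⁰) is the tightest (smallest valid bound).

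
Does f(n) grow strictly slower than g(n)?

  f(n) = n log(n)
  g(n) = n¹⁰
True

f(n) = n log(n) is O(n log n), and g(n) = n¹⁰ is O(n¹⁰).
Since O(n log n) grows strictly slower than O(n¹⁰), f(n) = o(g(n)) is true.
This means lim(n→∞) f(n)/g(n) = 0.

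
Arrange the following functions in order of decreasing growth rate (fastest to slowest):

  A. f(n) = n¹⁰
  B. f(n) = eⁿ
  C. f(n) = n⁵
B > A > C

Comparing growth rates:
B = eⁿ is O(eⁿ)
A = n¹⁰ is O(n¹⁰)
C = n⁵ is O(n⁵)

Therefore, the order from fastest to slowest is: B > A > C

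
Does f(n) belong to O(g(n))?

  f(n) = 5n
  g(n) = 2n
True

f(n) = 5n and g(n) = 2n are both O(n).
Big-O permits equal growth rates (f ≤ c·g for some c), so f(n) = O(g(n)) is true.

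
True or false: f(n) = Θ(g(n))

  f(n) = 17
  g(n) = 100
True

f(n) = 17 and g(n) = 100 are both O(1).
Since they have the same asymptotic growth rate, f(n) = Θ(g(n)) is true.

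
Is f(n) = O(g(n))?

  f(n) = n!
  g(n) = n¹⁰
False

f(n) = n! is O(n!), and g(n) = n¹⁰ is O(n¹⁰).
Since O(n!) grows faster than O(n¹⁰), f(n) = O(g(n)) is false.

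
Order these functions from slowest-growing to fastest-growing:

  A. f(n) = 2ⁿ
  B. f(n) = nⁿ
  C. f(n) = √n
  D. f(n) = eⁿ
C < A < D < B

Comparing growth rates:
C = √n is O(√n)
A = 2ⁿ is O(2ⁿ)
D = eⁿ is O(eⁿ)
B = nⁿ is O(nⁿ)

Therefore, the order from slowest to fastest is: C < A < D < B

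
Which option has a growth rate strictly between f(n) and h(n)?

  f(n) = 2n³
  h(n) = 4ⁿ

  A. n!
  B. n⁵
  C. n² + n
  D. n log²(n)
B

We need g(n) with 2n³ = o(g(n)) and g(n) = o(4ⁿ), i.e. O(n³) ≺ g ≺ O(4ⁿ).
Check each option:
  A. n! — O(n!) does not grow strictly slower than h(n)
  B. n⁵ — O(n⁵) is strictly between O(n³) and O(4ⁿ) ✓
  C. n² + n — O(n²) does not grow strictly faster than f(n)
  D. n log²(n) — O(n log² n) does not grow strictly faster than f(n)

Only option B (n⁵) lies strictly between.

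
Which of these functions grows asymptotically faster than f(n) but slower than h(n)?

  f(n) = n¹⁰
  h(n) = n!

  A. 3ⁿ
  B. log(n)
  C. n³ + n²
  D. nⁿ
A

We need g(n) with n¹⁰ = o(g(n)) and g(n) = o(n!), i.e. O(n¹⁰) ≺ g ≺ O(n!).
Check each option:
  A. 3ⁿ — O(3ⁿ) is strictly between O(n¹⁰) and O(n!) ✓
  B. log(n) — O(log n) does not grow strictly faster than f(n)
  C. n³ + n² — O(n³) does not grow strictly faster than f(n)
  D. nⁿ — O(nⁿ) does not grow strictly slower than h(n)

Only option A (3ⁿ) lies strictly between.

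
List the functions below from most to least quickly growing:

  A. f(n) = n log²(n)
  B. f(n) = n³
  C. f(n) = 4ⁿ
C > B > A

Comparing growth rates:
C = 4ⁿ is O(4ⁿ)
B = n³ is O(n³)
A = n log²(n) is O(n log² n)

Therefore, the order from fastest to slowest is: C > B > A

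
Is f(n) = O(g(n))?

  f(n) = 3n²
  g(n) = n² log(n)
True

f(n) = 3n² is O(n²), and g(n) = n² log(n) is O(n² log n).
Since O(n²) ⊆ O(n² log n) (f grows no faster than g), f(n) = O(g(n)) is true.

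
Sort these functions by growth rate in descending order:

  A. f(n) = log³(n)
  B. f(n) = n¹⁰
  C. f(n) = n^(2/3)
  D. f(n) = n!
D > B > C > A

Comparing growth rates:
D = n! is O(n!)
B = n¹⁰ is O(n¹⁰)
C = n^(2/3) is O(n^(2/3))
A = log³(n) is O(log³ n)

Therefore, the order from fastest to slowest is: D > B > C > A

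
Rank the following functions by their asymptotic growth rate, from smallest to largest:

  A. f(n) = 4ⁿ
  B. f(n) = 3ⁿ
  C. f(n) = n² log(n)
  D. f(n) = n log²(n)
D < C < B < A

Comparing growth rates:
D = n log²(n) is O(n log² n)
C = n² log(n) is O(n² log n)
B = 3ⁿ is O(3ⁿ)
A = 4ⁿ is O(4ⁿ)

Therefore, the order from slowest to fastest is: D < C < B < A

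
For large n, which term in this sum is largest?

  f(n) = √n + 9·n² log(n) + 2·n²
9·n² log(n)

Looking at each term:
  - √n is O(√n)
  - 9·n² log(n) is O(n² log n)
  - 2·n² is O(n²)

The term 9·n² log(n) (O(n² log n)) grows fastest and dominates all others.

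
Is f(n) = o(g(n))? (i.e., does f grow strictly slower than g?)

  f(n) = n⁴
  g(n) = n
False

f(n) = n⁴ is O(n⁴), and g(n) = n is O(n).
Since O(n⁴) grows faster than or equal to O(n), f(n) = o(g(n)) is false.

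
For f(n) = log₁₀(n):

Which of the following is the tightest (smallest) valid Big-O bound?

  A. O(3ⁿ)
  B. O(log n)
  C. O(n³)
B

f(n) = log₁₀(n) is O(log n).
All listed options are valid Big-O bounds (upper bounds),
but O(log n) is the tightest (smallest valid bound).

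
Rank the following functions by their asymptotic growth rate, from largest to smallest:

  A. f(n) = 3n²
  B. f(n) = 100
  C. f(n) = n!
C > A > B

Comparing growth rates:
C = n! is O(n!)
A = 3n² is O(n²)
B = 100 is O(1)

Therefore, the order from fastest to slowest is: C > A > B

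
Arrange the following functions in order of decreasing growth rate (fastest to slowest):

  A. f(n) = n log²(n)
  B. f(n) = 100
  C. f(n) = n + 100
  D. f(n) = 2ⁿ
D > A > C > B

Comparing growth rates:
D = 2ⁿ is O(2ⁿ)
A = n log²(n) is O(n log² n)
C = n + 100 is O(n)
B = 100 is O(1)

Therefore, the order from fastest to slowest is: D > A > C > B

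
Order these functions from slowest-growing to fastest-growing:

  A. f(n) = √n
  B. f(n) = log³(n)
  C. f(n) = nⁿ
B < A < C

Comparing growth rates:
B = log³(n) is O(log³ n)
A = √n is O(√n)
C = nⁿ is O(nⁿ)

Therefore, the order from slowest to fastest is: B < A < C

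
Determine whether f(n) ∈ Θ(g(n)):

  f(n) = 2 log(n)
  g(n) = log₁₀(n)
True

f(n) = 2 log(n) and g(n) = log₁₀(n) are both O(log n).
Since they have the same asymptotic growth rate, f(n) = Θ(g(n)) is true.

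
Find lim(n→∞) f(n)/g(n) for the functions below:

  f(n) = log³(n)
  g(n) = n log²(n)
0

Since log³(n) (O(log³ n)) grows slower than n log²(n) (O(n log² n)),
the ratio f(n)/g(n) → 0 as n → ∞.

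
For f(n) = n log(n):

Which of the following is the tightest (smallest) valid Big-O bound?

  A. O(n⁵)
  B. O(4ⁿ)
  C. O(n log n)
C

f(n) = n log(n) is O(n log n).
All listed options are valid Big-O bounds (upper bounds),
but O(n log n) is the tightest (smallest valid bound).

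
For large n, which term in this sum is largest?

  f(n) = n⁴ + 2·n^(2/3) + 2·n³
n⁴

Looking at each term:
  - n⁴ is O(n⁴)
  - 2·n^(2/3) is O(n^(2/3))
  - 2·n³ is O(n³)

The term n⁴ (O(n⁴)) grows fastest and dominates all others.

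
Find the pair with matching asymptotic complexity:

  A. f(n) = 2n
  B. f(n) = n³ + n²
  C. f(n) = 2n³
B and C

Examining each function:
  A. 2n is O(n)
  B. n³ + n² is O(n³)
  C. 2n³ is O(n³)

Functions B and C both have the same complexity class.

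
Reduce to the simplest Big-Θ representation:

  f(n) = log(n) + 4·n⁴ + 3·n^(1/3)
Θ(n⁴)

Order the terms by growth rate: log(n) ≺ 3·n^(1/3) ≺ 4·n⁴.
The fastest-growing term 4·n⁴ dominates as n → ∞; dropping its constant factor gives Θ(n⁴).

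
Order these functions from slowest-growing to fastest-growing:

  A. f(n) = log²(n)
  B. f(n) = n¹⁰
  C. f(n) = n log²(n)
A < C < B

Comparing growth rates:
A = log²(n) is O(log² n)
C = n log²(n) is O(n log² n)
B = n¹⁰ is O(n¹⁰)

Therefore, the order from slowest to fastest is: A < C < B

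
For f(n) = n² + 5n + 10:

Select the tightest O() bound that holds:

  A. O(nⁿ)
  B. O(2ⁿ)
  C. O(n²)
C

f(n) = n² + 5n + 10 is O(n²).
All listed options are valid Big-O bounds (upper bounds),
but O(n²) is the tightest (smallest valid bound).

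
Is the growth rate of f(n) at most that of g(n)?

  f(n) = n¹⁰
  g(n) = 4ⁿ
True

f(n) = n¹⁰ is O(n¹⁰), and g(n) = 4ⁿ is O(4ⁿ).
Since O(n¹⁰) ⊆ O(4ⁿ) (f grows no faster than g), f(n) = O(g(n)) is true.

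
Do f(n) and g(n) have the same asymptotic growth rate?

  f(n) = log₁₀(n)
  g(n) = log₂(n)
True

f(n) = log₁₀(n) and g(n) = log₂(n) are both O(log n).
Since they have the same asymptotic growth rate, f(n) = Θ(g(n)) is true.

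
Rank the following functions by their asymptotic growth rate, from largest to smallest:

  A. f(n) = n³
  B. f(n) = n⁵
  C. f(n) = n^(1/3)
B > A > C

Comparing growth rates:
B = n⁵ is O(n⁵)
A = n³ is O(n³)
C = n^(1/3) is O(n^(1/3))

Therefore, the order from fastest to slowest is: B > A > C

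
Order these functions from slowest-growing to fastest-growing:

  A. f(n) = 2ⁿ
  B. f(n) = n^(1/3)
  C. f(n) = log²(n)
C < B < A

Comparing growth rates:
C = log²(n) is O(log² n)
B = n^(1/3) is O(n^(1/3))
A = 2ⁿ is O(2ⁿ)

Therefore, the order from slowest to fastest is: C < B < A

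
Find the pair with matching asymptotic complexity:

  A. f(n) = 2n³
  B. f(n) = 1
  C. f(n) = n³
A and C

Examining each function:
  A. 2n³ is O(n³)
  B. 1 is O(1)
  C. n³ is O(n³)

Functions A and C both have the same complexity class.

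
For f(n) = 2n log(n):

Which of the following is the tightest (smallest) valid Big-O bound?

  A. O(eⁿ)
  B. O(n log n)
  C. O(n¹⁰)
B

f(n) = 2n log(n) is O(n log n).
All listed options are valid Big-O bounds (upper bounds),
but O(n log n) is the tightest (smallest valid bound).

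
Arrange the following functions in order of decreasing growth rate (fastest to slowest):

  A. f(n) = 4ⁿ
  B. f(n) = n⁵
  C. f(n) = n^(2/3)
A > B > C

Comparing growth rates:
A = 4ⁿ is O(4ⁿ)
B = n⁵ is O(n⁵)
C = n^(2/3) is O(n^(2/3))

Therefore, the order from fastest to slowest is: A > B > C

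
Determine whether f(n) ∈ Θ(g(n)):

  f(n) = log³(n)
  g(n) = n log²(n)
False

f(n) = log³(n) is O(log³ n), and g(n) = n log²(n) is O(n log² n).
Since they have different growth rates, f(n) = Θ(g(n)) is false.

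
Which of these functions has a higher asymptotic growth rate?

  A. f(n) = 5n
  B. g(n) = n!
B

f(n) = 5n is O(n), while g(n) = n! is O(n!).
Since O(n!) grows faster than O(n), g(n) dominates.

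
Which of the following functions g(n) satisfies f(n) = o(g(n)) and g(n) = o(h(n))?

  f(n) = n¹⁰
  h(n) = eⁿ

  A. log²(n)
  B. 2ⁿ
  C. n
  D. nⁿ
B

We need g(n) with n¹⁰ = o(g(n)) and g(n) = o(eⁿ), i.e. O(n¹⁰) ≺ g ≺ O(eⁿ).
Check each option:
  A. log²(n) — O(log² n) does not grow strictly faster than f(n)
  B. 2ⁿ — O(2ⁿ) is strictly between O(n¹⁰) and O(eⁿ) ✓
  C. n — O(n) does not grow strictly faster than f(n)
  D. nⁿ — O(nⁿ) does not grow strictly slower than h(n)

Only option B (2ⁿ) lies strictly between.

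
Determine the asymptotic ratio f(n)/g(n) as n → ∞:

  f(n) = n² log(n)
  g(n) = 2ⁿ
0

Since n² log(n) (O(n² log n)) grows slower than 2ⁿ (O(2ⁿ)),
the ratio f(n)/g(n) → 0 as n → ∞.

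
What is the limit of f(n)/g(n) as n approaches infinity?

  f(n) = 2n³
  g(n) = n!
0

Since 2n³ (O(n³)) grows slower than n! (O(n!)),
the ratio f(n)/g(n) → 0 as n → ∞.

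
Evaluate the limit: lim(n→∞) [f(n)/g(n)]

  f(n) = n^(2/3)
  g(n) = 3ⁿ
0

Since n^(2/3) (O(n^(2/3))) grows slower than 3ⁿ (O(3ⁿ)),
the ratio f(n)/g(n) → 0 as n → ∞.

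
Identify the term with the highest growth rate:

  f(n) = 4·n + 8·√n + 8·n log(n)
8·n log(n)

Looking at each term:
  - 4·n is O(n)
  - 8·√n is O(√n)
  - 8·n log(n) is O(n log n)

The term 8·n log(n) (O(n log n)) grows fastest and dominates all others.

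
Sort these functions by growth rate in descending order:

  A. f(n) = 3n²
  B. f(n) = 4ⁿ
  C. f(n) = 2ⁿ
B > C > A

Comparing growth rates:
B = 4ⁿ is O(4ⁿ)
C = 2ⁿ is O(2ⁿ)
A = 3n² is O(n²)

Therefore, the order from fastest to slowest is: B > C > A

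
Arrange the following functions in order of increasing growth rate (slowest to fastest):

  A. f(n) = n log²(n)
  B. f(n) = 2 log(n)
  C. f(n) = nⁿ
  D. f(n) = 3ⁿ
B < A < D < C

Comparing growth rates:
B = 2 log(n) is O(log n)
A = n log²(n) is O(n log² n)
D = 3ⁿ is O(3ⁿ)
C = nⁿ is O(nⁿ)

Therefore, the order from slowest to fastest is: B < A < D < C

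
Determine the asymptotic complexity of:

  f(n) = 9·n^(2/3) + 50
O(n^(2/3))

The dominant term in 9·n^(2/3) + 50 is 9·n^(2/3), which is Θ(n^(2/3)).
Lower-order terms (50) are asymptotically negligible.
Constants are absorbed, so the tightest bound is O(n^(2/3)).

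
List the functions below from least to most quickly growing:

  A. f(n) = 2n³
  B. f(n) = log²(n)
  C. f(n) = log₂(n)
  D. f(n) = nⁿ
C < B < A < D

Comparing growth rates:
C = log₂(n) is O(log n)
B = log²(n) is O(log² n)
A = 2n³ is O(n³)
D = nⁿ is O(nⁿ)

Therefore, the order from slowest to fastest is: C < B < A < D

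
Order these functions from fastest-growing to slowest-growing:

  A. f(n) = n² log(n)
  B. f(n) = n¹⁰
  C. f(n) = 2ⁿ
C > B > A

Comparing growth rates:
C = 2ⁿ is O(2ⁿ)
B = n¹⁰ is O(n¹⁰)
A = n² log(n) is O(n² log n)

Therefore, the order from fastest to slowest is: C > B > A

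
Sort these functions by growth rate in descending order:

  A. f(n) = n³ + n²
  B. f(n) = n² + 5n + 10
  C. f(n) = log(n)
A > B > C

Comparing growth rates:
A = n³ + n² is O(n³)
B = n² + 5n + 10 is O(n²)
C = log(n) is O(log n)

Therefore, the order from fastest to slowest is: A > B > C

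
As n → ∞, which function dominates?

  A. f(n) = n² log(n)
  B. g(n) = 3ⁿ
B

f(n) = n² log(n) is O(n² log n), while g(n) = 3ⁿ is O(3ⁿ).
Since O(3ⁿ) grows faster than O(n² log n), g(n) dominates.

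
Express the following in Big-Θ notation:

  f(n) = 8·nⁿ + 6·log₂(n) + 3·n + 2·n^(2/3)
Θ(nⁿ)

Order the terms by growth rate: 6·log₂(n) ≺ 2·n^(2/3) ≺ 3·n ≺ 8·nⁿ.
The fastest-growing term 8·nⁿ dominates as n → ∞; dropping its constant factor gives Θ(nⁿ).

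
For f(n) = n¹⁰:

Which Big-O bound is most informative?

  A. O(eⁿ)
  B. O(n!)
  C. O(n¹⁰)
C

f(n) = n¹⁰ is O(n¹⁰).
All listed options are valid Big-O bounds (upper bounds),
but O(n¹⁰) is the tightest (smallest valid bound).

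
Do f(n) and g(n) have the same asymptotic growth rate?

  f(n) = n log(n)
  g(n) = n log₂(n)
True

f(n) = n log(n) and g(n) = n log₂(n) are both O(n log n).
Since they have the same asymptotic growth rate, f(n) = Θ(g(n)) is true.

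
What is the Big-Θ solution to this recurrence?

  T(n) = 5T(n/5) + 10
Θ(n)

Master Theorem: a = 5, b = 5, f(n) = 10.
Compute the critical exponent d = log₅(5) = 1.
Compare f(n) = Θ(1) against n^d:
  k = 0 < d = 1, so f(n) = O(n^(d-ε)) — Case 1.
  The recursion cost dominates: T(n) = Θ(n^d) = Θ(n).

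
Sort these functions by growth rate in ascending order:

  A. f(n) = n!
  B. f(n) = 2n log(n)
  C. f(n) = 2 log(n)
C < B < A

Comparing growth rates:
C = 2 log(n) is O(log n)
B = 2n log(n) is O(n log n)
A = n! is O(n!)

Therefore, the order from slowest to fastest is: C < B < A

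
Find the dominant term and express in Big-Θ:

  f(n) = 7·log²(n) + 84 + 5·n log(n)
Θ(n log n)

Order the terms by growth rate: 84 ≺ 7·log²(n) ≺ 5·n log(n).
The fastest-growing term 5·n log(n) dominates as n → ∞; dropping its constant factor gives Θ(n log n).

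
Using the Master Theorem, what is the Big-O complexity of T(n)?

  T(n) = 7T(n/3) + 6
Θ(n^log₃(7))

Master Theorem: a = 7, b = 3, f(n) = 6.
Compute the critical exponent d = log₃(7) = 1.771.
Compare f(n) = Θ(1) against n^d:
  k = 0 < d = 1.771, so f(n) = O(n^(d-ε)) — Case 1.
  The recursion cost dominates: T(n) = Θ(n^d) = Θ(n^log₃(7)).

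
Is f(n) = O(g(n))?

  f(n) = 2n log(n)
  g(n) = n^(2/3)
False

f(n) = 2n log(n) is O(n log n), and g(n) = n^(2/3) is O(n^(2/3)).
Since O(n log n) grows faster than O(n^(2/3)), f(n) = O(g(n)) is false.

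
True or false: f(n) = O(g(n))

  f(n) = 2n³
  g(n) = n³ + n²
True

f(n) = 2n³ and g(n) = n³ + n² are both O(n³).
Big-O permits equal growth rates (f ≤ c·g for some c), so f(n) = O(g(n)) is true.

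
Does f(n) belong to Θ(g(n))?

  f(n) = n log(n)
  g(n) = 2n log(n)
True

f(n) = n log(n) and g(n) = 2n log(n) are both O(n log n).
Since they have the same asymptotic growth rate, f(n) = Θ(g(n)) is true.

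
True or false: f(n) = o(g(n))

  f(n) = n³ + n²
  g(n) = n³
False

f(n) = n³ + n² is O(n³), and g(n) = n³ is O(n³).
Since they have the same growth rate, f(n) = o(g(n)) is false.
(f = o(g) requires f to grow strictly slower, not equal.)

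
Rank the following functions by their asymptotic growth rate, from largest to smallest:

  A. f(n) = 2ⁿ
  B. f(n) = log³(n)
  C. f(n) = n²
A > C > B

Comparing growth rates:
A = 2ⁿ is O(2ⁿ)
C = n² is O(n²)
B = log³(n) is O(log³ n)

Therefore, the order from fastest to slowest is: A > C > B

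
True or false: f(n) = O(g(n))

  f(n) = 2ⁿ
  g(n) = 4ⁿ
True

f(n) = 2ⁿ is O(2ⁿ), and g(n) = 4ⁿ is O(4ⁿ).
Since O(2ⁿ) ⊆ O(4ⁿ) (f grows no faster than g), f(n) = O(g(n)) is true.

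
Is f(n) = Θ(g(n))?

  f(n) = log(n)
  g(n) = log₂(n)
True

f(n) = log(n) and g(n) = log₂(n) are both O(log n).
Since they have the same asymptotic growth rate, f(n) = Θ(g(n)) is true.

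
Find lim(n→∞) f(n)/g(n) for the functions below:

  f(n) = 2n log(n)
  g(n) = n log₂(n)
log(4)

Since 2n log(n) and n log₂(n) have the same growth rate (O(n log n)),
the ratio converges to a constant: log(4).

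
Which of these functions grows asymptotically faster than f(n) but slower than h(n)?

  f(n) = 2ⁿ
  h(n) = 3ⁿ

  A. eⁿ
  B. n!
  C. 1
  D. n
A

We need g(n) with 2ⁿ = o(g(n)) and g(n) = o(3ⁿ), i.e. O(2ⁿ) ≺ g ≺ O(3ⁿ).
Check each option:
  A. eⁿ — O(eⁿ) is strictly between O(2ⁿ) and O(3ⁿ) ✓
  B. n! — O(n!) does not grow strictly slower than h(n)
  C. 1 — O(1) does not grow strictly faster than f(n)
  D. n — O(n) does not grow strictly faster than f(n)

Only option A (eⁿ) lies strictly between.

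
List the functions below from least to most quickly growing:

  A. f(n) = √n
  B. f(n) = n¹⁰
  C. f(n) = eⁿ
A < B < C

Comparing growth rates:
A = √n is O(√n)
B = n¹⁰ is O(n¹⁰)
C = eⁿ is O(eⁿ)

Therefore, the order from slowest to fastest is: A < B < C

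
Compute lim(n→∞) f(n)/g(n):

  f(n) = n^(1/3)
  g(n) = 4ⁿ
0

Since n^(1/3) (O(n^(1/3))) grows slower than 4ⁿ (O(4ⁿ)),
the ratio f(n)/g(n) → 0 as n → ∞.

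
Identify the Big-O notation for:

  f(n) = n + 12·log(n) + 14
O(n)

The dominant term in n + 12·log(n) + 14 is n, which is Θ(n).
Lower-order terms (12·log(n), 14) are asymptotically negligible.
Constants are absorbed, so the tightest bound is O(n).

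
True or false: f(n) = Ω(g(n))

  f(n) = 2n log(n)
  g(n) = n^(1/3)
True

f(n) = 2n log(n) is O(n log n), and g(n) = n^(1/3) is O(n^(1/3)).
Since O(n log n) grows at least as fast as O(n^(1/3)), f(n) = Ω(g(n)) is true.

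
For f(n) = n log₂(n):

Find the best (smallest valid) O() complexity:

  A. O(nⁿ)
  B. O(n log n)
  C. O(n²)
B

f(n) = n log₂(n) is O(n log n).
All listed options are valid Big-O bounds (upper bounds),
but O(n log n) is the tightest (smallest valid bound).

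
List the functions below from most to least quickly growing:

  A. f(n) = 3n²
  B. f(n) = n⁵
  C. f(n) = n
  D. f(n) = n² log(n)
B > D > A > C

Comparing growth rates:
B = n⁵ is O(n⁵)
D = n² log(n) is O(n² log n)
A = 3n² is O(n²)
C = n is O(n)

Therefore, the order from fastest to slowest is: B > D > A > C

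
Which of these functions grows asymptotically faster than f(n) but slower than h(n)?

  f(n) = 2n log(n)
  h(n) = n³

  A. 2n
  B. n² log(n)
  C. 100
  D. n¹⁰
B

We need g(n) with 2n log(n) = o(g(n)) and g(n) = o(n³), i.e. O(n log n) ≺ g ≺ O(n³).
Check each option:
  A. 2n — O(n) does not grow strictly faster than f(n)
  B. n² log(n) — O(n² log n) is strictly between O(n log n) and O(n³) ✓
  C. 100 — O(1) does not grow strictly faster than f(n)
  D. n¹⁰ — O(n¹⁰) does not grow strictly slower than h(n)

Only option B (n² log(n)) lies strictly between.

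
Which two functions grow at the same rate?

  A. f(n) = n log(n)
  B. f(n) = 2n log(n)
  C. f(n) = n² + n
A and B

Examining each function:
  A. n log(n) is O(n log n)
  B. 2n log(n) is O(n log n)
  C. n² + n is O(n²)

Functions A and B both have the same complexity class.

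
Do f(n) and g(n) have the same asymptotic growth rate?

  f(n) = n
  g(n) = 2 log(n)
False

f(n) = n is O(n), and g(n) = 2 log(n) is O(log n).
Since they have different growth rates, f(n) = Θ(g(n)) is false.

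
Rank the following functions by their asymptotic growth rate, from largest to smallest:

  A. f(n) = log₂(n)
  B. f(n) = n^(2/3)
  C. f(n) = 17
B > A > C

Comparing growth rates:
B = n^(2/3) is O(n^(2/3))
A = log₂(n) is O(log n)
C = 17 is O(1)

Therefore, the order from fastest to slowest is: B > A > C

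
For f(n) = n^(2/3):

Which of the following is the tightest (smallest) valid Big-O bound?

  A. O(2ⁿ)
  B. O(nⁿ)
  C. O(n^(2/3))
C

f(n) = n^(2/3) is O(n^(2/3)).
All listed options are valid Big-O bounds (upper bounds),
but O(n^(2/3)) is the tightest (smallest valid bound).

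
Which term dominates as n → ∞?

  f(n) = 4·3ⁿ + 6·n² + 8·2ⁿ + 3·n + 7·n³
4·3ⁿ

Looking at each term:
  - 4·3ⁿ is O(3ⁿ)
  - 6·n² is O(n²)
  - 8·2ⁿ is O(2ⁿ)
  - 3·n is O(n)
  - 7·n³ is O(n³)

The term 4·3ⁿ (O(3ⁿ)) grows fastest and dominates all others.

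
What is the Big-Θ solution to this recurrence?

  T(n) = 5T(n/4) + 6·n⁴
Θ(n⁴)

Master Theorem: a = 5, b = 4, f(n) = 6·n⁴.
Compute the critical exponent d = log₄(5) = 1.161.
Compare f(n) = Θ(n⁴) against n^d:
  k = 4 > d = 1.161, so f(n) = Ω(n^(d+ε)) — Case 3.
  Regularity: a·(n/b)^4/n^4 = a/b^4 = 5/256 < 1 ✓.
  The top-level work dominates: T(n) = Θ(f(n)) = Θ(n⁴).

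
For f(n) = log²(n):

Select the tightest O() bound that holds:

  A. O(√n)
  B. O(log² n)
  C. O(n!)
B

f(n) = log²(n) is O(log² n).
All listed options are valid Big-O bounds (upper bounds),
but O(log² n) is the tightest (smallest valid bound).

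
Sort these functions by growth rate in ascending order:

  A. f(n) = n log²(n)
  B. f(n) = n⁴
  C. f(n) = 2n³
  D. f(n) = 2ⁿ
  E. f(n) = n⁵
A < C < B < E < D

Comparing growth rates:
A = n log²(n) is O(n log² n)
C = 2n³ is O(n³)
B = n⁴ is O(n⁴)
E = n⁵ is O(n⁵)
D = 2ⁿ is O(2ⁿ)

Therefore, the order from slowest to fastest is: A < C < B < E < D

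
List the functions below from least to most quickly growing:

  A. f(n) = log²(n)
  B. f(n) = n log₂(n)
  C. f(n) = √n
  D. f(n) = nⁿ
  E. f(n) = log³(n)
A < E < C < B < D

Comparing growth rates:
A = log²(n) is O(log² n)
E = log³(n) is O(log³ n)
C = √n is O(√n)
B = n log₂(n) is O(n log n)
D = nⁿ is O(nⁿ)

Therefore, the order from slowest to fastest is: A < E < C < B < D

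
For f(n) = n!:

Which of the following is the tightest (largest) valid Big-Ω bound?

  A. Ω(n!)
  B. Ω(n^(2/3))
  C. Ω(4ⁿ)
A

f(n) = n! is Ω(n!).
All listed options are valid Big-Ω bounds (lower bounds),
but Ω(n!) is the tightest (largest valid bound).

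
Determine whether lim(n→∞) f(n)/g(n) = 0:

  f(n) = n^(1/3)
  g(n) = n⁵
True

f(n) = n^(1/3) is O(n^(1/3)), and g(n) = n⁵ is O(n⁵).
Since O(n^(1/3)) grows strictly slower than O(n⁵), f(n) = o(g(n)) is true.
This means lim(n→∞) f(n)/g(n) = 0.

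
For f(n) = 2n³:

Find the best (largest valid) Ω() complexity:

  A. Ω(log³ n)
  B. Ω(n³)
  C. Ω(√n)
B

f(n) = 2n³ is Ω(n³).
All listed options are valid Big-Ω bounds (lower bounds),
but Ω(n³) is the tightest (largest valid bound).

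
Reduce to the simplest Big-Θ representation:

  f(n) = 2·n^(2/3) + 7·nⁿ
Θ(nⁿ)

Order the terms by growth rate: 2·n^(2/3) ≺ 7·nⁿ.
The fastest-growing term 7·nⁿ dominates as n → ∞; dropping its constant factor gives Θ(nⁿ).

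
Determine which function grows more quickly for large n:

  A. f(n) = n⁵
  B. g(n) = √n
A

f(n) = n⁵ is O(n⁵), while g(n) = √n is O(√n).
Since O(n⁵) grows faster than O(√n), f(n) dominates.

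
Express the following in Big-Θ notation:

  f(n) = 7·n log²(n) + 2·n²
Θ(n²)

Order the terms by growth rate: 7·n log²(n) ≺ 2·n².
The fastest-growing term 2·n² dominates as n → ∞; dropping its constant factor gives Θ(n²).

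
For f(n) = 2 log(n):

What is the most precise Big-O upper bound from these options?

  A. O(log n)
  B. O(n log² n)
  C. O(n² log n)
A

f(n) = 2 log(n) is O(log n).
All listed options are valid Big-O bounds (upper bounds),
but O(log n) is the tightest (smallest valid bound).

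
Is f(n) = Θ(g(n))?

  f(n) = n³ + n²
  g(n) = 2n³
True

f(n) = n³ + n² and g(n) = 2n³ are both O(n³).
Since they have the same asymptotic growth rate, f(n) = Θ(g(n)) is true.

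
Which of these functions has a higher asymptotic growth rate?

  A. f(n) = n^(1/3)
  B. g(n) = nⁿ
B

f(n) = n^(1/3) is O(n^(1/3)), while g(n) = nⁿ is O(nⁿ).
Since O(nⁿ) grows faster than O(n^(1/3)), g(n) dominates.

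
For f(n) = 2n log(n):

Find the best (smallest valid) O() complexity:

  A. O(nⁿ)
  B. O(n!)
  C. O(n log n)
C

f(n) = 2n log(n) is O(n log n).
All listed options are valid Big-O bounds (upper bounds),
but O(n log n) is the tightest (smallest valid bound).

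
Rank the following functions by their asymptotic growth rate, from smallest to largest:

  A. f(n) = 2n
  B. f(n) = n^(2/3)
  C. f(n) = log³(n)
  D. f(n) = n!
C < B < A < D

Comparing growth rates:
C = log³(n) is O(log³ n)
B = n^(2/3) is O(n^(2/3))
A = 2n is O(n)
D = n! is O(n!)

Therefore, the order from slowest to fastest is: C < B < A < D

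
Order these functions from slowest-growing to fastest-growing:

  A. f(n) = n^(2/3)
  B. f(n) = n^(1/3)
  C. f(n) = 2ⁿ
B < A < C

Comparing growth rates:
B = n^(1/3) is O(n^(1/3))
A = n^(2/3) is O(n^(2/3))
C = 2ⁿ is O(2ⁿ)

Therefore, the order from slowest to fastest is: B < A < C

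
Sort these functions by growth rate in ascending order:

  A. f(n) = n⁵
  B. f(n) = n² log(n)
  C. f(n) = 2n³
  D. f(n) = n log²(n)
D < B < C < A

Comparing growth rates:
D = n log²(n) is O(n log² n)
B = n² log(n) is O(n² log n)
C = 2n³ is O(n³)
A = n⁵ is O(n⁵)

Therefore, the order from slowest to fastest is: D < B < C < A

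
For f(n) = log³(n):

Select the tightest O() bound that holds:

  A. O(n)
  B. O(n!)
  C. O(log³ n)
C

f(n) = log³(n) is O(log³ n).
All listed options are valid Big-O bounds (upper bounds),
but O(log³ n) is the tightest (smallest valid bound).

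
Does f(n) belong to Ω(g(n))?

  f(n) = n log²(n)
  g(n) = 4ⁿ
False

f(n) = n log²(n) is O(n log² n), and g(n) = 4ⁿ is O(4ⁿ).
Since O(n log² n) grows slower than O(4ⁿ), f(n) = Ω(g(n)) is false.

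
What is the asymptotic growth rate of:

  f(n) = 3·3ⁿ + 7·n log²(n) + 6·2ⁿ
Θ(3ⁿ)

Order the terms by growth rate: 7·n log²(n) ≺ 6·2ⁿ ≺ 3·3ⁿ.
The fastest-growing term 3·3ⁿ dominates as n → ∞; dropping its constant factor gives Θ(3ⁿ).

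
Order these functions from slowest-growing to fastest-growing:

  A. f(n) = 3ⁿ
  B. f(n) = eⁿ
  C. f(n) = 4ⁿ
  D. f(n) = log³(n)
D < B < A < C

Comparing growth rates:
D = log³(n) is O(log³ n)
B = eⁿ is O(eⁿ)
A = 3ⁿ is O(3ⁿ)
C = 4ⁿ is O(4ⁿ)

Therefore, the order from slowest to fastest is: D < B < A < C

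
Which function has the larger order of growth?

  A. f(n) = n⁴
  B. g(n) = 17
A

f(n) = n⁴ is O(n⁴), while g(n) = 17 is O(1).
Since O(n⁴) grows faster than O(1), f(n) dominates.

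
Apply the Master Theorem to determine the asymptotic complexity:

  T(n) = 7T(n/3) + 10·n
Θ(n^log₃(7))

Master Theorem: a = 7, b = 3, f(n) = 10·n.
Compute the critical exponent d = log₃(7) = 1.771.
Compare f(n) = Θ(n) against n^d:
  k = 1 < d = 1.771, so f(n) = O(n^(d-ε)) — Case 1.
  The recursion cost dominates: T(n) = Θ(n^d) = Θ(n^log₃(7)).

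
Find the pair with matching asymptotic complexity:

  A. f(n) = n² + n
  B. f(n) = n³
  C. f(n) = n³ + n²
B and C

Examining each function:
  A. n² + n is O(n²)
  B. n³ is O(n³)
  C. n³ + n² is O(n³)

Functions B and C both have the same complexity class.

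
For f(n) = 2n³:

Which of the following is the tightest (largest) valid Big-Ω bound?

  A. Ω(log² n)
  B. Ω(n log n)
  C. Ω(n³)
C

f(n) = 2n³ is Ω(n³).
All listed options are valid Big-Ω bounds (lower bounds),
but Ω(n³) is the tightest (largest valid bound).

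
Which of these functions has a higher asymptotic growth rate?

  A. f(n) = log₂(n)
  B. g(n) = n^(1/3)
B

f(n) = log₂(n) is O(log n), while g(n) = n^(1/3) is O(n^(1/3)).
Since O(n^(1/3)) grows faster than O(log n), g(n) dominates.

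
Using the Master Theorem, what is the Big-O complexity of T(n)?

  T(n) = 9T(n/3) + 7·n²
Θ(n² log n)

Master Theorem: a = 9, b = 3, f(n) = 7·n².
Compute the critical exponent d = log₃(9) = 2.
Compare f(n) = Θ(n²) against n^d:
  k = 2 = d, so f(n) = Θ(n^d) — Case 2.
  Work is balanced across levels: T(n) = Θ(n^d log n) = Θ(n² log n).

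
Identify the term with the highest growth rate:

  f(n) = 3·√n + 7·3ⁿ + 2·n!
2·n!

Looking at each term:
  - 3·√n is O(√n)
  - 7·3ⁿ is O(3ⁿ)
  - 2·n! is O(n!)

The term 2·n! (O(n!)) grows fastest and dominates all others.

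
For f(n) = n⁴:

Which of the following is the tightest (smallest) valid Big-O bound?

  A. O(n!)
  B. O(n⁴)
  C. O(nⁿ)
B

f(n) = n⁴ is O(n⁴).
All listed options are valid Big-O bounds (upper bounds),
but O(n⁴) is the tightest (smallest valid bound).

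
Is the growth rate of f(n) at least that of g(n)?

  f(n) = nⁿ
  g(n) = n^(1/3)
True

f(n) = nⁿ is O(nⁿ), and g(n) = n^(1/3) is O(n^(1/3)).
Since O(nⁿ) grows at least as fast as O(n^(1/3)), f(n) = Ω(g(n)) is true.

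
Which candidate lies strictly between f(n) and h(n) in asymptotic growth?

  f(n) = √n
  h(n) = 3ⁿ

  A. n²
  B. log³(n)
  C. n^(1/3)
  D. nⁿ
A

We need g(n) with √n = o(g(n)) and g(n) = o(3ⁿ), i.e. O(√n) ≺ g ≺ O(3ⁿ).
Check each option:
  A. n² — O(n²) is strictly between O(√n) and O(3ⁿ) ✓
  B. log³(n) — O(log³ n) does not grow strictly faster than f(n)
  C. n^(1/3) — O(n^(1/3)) does not grow strictly faster than f(n)
  D. nⁿ — O(nⁿ) does not grow strictly slower than h(n)

Only option A (n²) lies strictly between.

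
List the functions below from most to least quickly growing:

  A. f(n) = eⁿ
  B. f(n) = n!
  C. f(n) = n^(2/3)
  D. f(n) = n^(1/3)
B > A > C > D

Comparing growth rates:
B = n! is O(n!)
A = eⁿ is O(eⁿ)
C = n^(2/3) is O(n^(2/3))
D = n^(1/3) is O(n^(1/3))

Therefore, the order from fastest to slowest is: B > A > C > D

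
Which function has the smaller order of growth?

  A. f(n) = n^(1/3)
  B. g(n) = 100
B

f(n) = n^(1/3) is O(n^(1/3)), while g(n) = 100 is O(1).
Since O(1) grows slower than O(n^(1/3)), g(n) is dominated.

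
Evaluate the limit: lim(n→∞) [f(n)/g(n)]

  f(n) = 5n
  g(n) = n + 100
5

Since 5n and n + 100 have the same growth rate (O(n)),
the ratio converges to a constant: 5.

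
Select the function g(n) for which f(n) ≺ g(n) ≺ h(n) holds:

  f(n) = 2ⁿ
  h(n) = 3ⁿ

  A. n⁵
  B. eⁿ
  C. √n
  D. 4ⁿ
B

We need g(n) with 2ⁿ = o(g(n)) and g(n) = o(3ⁿ), i.e. O(2ⁿ) ≺ g ≺ O(3ⁿ).
Check each option:
  A. n⁵ — O(n⁵) does not grow strictly faster than f(n)
  B. eⁿ — O(eⁿ) is strictly between O(2ⁿ) and O(3ⁿ) ✓
  C. √n — O(√n) does not grow strictly faster than f(n)
  D. 4ⁿ — O(4ⁿ) does not grow strictly slower than h(n)

Only option B (eⁿ) lies strictly between.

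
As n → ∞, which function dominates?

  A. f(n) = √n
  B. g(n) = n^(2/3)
B

f(n) = √n is O(√n), while g(n) = n^(2/3) is O(n^(2/3)).
Since O(n^(2/3)) grows faster than O(√n), g(n) dominates.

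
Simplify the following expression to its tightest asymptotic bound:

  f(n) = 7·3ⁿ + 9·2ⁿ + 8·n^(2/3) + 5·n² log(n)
Θ(3ⁿ)

Order the terms by growth rate: 8·n^(2/3) ≺ 5·n² log(n) ≺ 9·2ⁿ ≺ 7·3ⁿ.
The fastest-growing term 7·3ⁿ dominates as n → ∞; dropping its constant factor gives Θ(3ⁿ).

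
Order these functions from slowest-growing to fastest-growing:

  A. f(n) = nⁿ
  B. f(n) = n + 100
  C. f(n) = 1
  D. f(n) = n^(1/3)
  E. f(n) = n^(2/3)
C < D < E < B < A

Comparing growth rates:
C = 1 is O(1)
D = n^(1/3) is O(n^(1/3))
E = n^(2/3) is O(n^(2/3))
B = n + 100 is O(n)
A = nⁿ is O(nⁿ)

Therefore, the order from slowest to fastest is: C < D < E < B < A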